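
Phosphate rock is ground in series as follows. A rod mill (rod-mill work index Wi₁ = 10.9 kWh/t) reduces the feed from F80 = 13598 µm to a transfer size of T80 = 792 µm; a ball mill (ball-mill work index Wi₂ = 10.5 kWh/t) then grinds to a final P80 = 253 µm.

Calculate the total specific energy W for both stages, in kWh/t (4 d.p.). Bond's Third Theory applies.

Bond:  W = 10 Wi (1/√P − 1/√F)
Stage 1 (13598→792 µm, Wi₁=10.9): W₁ = 10·10.9·(0.035533 − 0.008576) = 2.9384 kWh/t
Stage 2 (792→253 µm, Wi₂=10.5): W₂ = 10·10.5·(0.062869 − 0.035533) = 2.8703 kWh/t
W = W₁ + W₂ = 2.9384 + 2.8703 = 5.8087 kWh/t

W = 5.8087 kWh/t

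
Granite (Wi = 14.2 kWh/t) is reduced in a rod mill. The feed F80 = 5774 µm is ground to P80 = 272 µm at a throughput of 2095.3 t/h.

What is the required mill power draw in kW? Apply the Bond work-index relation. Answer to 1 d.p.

W = 10·Wi·(P80^(-½) − F80^(-½))
W = 10·14.2·(1/√272 − 1/√5774) = 10·14.2·(0.047474) = 6.7413 kWh/t
Mill draw = 6.7413 × 2095.3 = 14125.0 kW

P = 14125.0 kW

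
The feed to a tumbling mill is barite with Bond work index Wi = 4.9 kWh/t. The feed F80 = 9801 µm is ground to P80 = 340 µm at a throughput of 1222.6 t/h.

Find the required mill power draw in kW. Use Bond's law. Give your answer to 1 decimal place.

P = 2643.8 kW

W = 10 Wi (P80^-0.5 − F80^-0.5)
W = 10·4.9·(1/√340 − 1/√9801) = 10·4.9·(0.044132) = 2.1624 kWh/t
Mill draw = 2.1624 × 1222.6 = 2643.8 kW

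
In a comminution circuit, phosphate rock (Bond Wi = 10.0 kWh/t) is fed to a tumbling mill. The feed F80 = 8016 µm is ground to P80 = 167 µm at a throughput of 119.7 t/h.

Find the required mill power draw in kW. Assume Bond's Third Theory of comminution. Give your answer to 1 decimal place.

W = 10 Wi / √P80 − 10 Wi / √F80
W = 10·10.0·(1/√167 − 1/√8016) = 10·10.0·(0.066213) = 6.6213 kWh/t
P_mill = W·ṁ = 6.6213·119.7 = 792.6 kW

P = 792.6 kW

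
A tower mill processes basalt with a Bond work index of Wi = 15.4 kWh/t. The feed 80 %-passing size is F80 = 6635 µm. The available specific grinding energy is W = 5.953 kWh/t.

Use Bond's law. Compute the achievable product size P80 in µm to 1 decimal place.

P80 = 385.5 µm

W = 10·Wi·[P80^(−½) − F80^(−½)]
1/√P80 = 1/√F80 + W/(10·Wi)
  = 5.9530/(10·15.4) + 1/√6635 = 0.038656 + 0.012277 = 0.050932
P80 = (1/0.050932)² = 19.6338² = 385.49 µm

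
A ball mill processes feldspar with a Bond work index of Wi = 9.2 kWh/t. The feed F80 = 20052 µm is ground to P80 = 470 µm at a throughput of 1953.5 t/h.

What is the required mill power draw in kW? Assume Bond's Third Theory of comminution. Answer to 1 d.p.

P = 7020.8 kW

W = 10 Wi (1/√P80 − 1/√F80)  [Bond]
W = 10·9.2·(1/√470 − 1/√20052) = 10·9.2·(0.039065) = 3.5939 kWh/t
Mill draw = 3.5939 × 1953.5 = 7020.8 kW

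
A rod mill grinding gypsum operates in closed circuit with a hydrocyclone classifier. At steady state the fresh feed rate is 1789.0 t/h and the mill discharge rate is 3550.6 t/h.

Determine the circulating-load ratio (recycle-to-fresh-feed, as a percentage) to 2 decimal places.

M = F + R at steady state, so:
R = M − F = 3550.6 − 1789.0 = 1761.6 t/h
CL = 100·R/F = 100·1761.6/1789.0 = 98.47 %

CL = 98.47 %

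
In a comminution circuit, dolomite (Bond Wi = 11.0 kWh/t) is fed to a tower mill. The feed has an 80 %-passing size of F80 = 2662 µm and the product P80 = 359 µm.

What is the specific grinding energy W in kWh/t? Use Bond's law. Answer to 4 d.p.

W = 3.6736 kWh/t

W = 10·Wi·[P80^(−½) − F80^(−½)]
1/√359 = 0.052778;  1/√2662 = 0.019382
W = 10·11.0·(0.052778 − 0.019382) = 3.6736 kWh/t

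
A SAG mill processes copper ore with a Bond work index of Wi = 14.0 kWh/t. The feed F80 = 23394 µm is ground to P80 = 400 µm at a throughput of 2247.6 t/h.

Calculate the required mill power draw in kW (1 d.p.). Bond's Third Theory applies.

P = 13675.9 kW

W = 10·Wi·[P80^(−½) − F80^(−½)]
W = 10·14.0·(1/√400 − 1/√23394) = 10·14.0·(0.043462) = 6.0847 kWh/t
Power = W × throughput = 6.0847 kWh/t × 2247.6 t/h = 13675.9 kW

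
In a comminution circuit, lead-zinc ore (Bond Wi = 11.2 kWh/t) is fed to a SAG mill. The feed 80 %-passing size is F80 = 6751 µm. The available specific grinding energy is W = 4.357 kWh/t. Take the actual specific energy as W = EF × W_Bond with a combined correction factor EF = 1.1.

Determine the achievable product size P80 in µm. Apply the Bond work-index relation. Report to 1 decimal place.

W_Bond = 10·Wi·(1/√P₈₀ − 1/√F₈₀)
W_Bond = W / EF = 4.357 / 1.1 = 3.9609 kWh/t
⇒ 1/√P80 = W_Bond/(10·Wi) + 1/√F80
  = 3.9609/(10·11.2) + 1/√6751 = 0.035365 + 0.012171 = 0.047536
P80 = (1/0.047536)² = 21.0367² = 442.54 µm

P80 = 442.5 µm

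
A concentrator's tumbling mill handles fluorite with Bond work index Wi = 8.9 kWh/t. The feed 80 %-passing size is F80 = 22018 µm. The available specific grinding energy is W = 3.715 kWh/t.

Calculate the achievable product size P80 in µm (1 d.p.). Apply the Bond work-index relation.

W = 10 Wi / √P80 − 10 Wi / √F80
P80^-0.5 = F80^-0.5 + W/(10 Wi)
  = 3.7150/(10·8.9) + 1/√22018 = 0.041742 + 0.006739 = 0.048481
P80 = (1/0.048481)² = 20.6267² = 425.46 µm

P80 = 425.5 µm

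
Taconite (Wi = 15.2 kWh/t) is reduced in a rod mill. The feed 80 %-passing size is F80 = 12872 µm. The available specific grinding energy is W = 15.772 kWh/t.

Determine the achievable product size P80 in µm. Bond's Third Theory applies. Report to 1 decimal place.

P80 = 78.9 µm

W = 10·Wi·(P80^(-½) − F80^(-½))
⇒ 1/√P80 = W/(10·Wi) + 1/√F80
  = 15.7720/(10·15.2) + 1/√12872 = 0.103763 + 0.008814 = 0.112577
P80 = (1/0.112577)² = 8.8828² = 78.90 µm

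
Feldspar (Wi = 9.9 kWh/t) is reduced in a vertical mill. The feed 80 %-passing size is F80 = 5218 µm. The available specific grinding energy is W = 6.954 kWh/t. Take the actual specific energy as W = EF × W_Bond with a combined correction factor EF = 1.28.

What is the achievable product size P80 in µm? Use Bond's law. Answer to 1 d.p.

P80 = 211.8 µm

Bond:  W = 10 Wi (1/√P − 1/√F)
W_Bond = W / EF = 6.954 / 1.28 = 5.4328 kWh/t
⇒ 1/√P80 = W_Bond/(10·Wi) + 1/√F80
  = 5.4328/(10·9.9) + 1/√5218 = 0.054877 + 0.013844 = 0.068720
P80 = (1/0.068720)² = 14.5517² = 211.75 µm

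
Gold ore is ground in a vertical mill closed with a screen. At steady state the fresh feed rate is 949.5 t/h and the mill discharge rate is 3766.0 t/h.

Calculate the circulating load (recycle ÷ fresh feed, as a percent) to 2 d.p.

Discharge = new feed + return, hence
R = M − F = 3766.0 − 949.5 = 2816.5 t/h
CL = 100·R/F = 100·2816.5/949.5 = 296.63 %

CL = 296.63 %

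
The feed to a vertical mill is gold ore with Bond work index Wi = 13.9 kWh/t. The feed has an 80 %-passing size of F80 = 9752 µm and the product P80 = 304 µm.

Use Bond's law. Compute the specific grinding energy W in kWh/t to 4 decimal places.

W = 10·Wi·(P80^(-½) − F80^(-½))
1/√304 = 0.057354;  1/√9752 = 0.010126
W = 10·13.9·(0.057354 − 0.010126) = 6.5646 kWh/t

W = 6.5646 kWh/t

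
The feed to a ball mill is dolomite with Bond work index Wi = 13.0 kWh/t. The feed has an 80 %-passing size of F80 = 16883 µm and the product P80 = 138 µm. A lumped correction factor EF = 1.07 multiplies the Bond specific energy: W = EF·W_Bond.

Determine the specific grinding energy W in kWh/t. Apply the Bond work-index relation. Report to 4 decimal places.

W = 10.7704 kWh/t

Bond: W = 10·Wi·(1/√P80 − 1/√F80)
1/√138 = 0.085126;  1/√16883 = 0.007696
W = 10·13.0·(0.085126 − 0.007696) = 10.0658 kWh/t
With EF = 1.07: W = 10.0658·1.07 = 10.7704 kWh/t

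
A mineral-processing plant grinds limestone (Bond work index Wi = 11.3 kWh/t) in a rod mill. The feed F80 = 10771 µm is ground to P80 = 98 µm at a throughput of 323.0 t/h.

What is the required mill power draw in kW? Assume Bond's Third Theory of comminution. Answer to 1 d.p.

P = 3335.3 kW

W = 10 Wi / √P80 − 10 Wi / √F80
W = 10·11.3·(1/√98 − 1/√10771) = 10·11.3·(0.091380) = 10.3259 kWh/t
P = W·T = 10.3259·323.0 = 3335.3 kW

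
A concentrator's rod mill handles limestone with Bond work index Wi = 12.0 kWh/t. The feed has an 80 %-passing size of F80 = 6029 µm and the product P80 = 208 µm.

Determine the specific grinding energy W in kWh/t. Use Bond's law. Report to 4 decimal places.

W = 10·Wi·(P80^(-½) − F80^(-½))
1/√208 = 0.069338;  1/√6029 = 0.012879
W = 10·12.0·(0.069338 − 0.012879) = 6.7750 kWh/t

W = 6.7750 kWh/t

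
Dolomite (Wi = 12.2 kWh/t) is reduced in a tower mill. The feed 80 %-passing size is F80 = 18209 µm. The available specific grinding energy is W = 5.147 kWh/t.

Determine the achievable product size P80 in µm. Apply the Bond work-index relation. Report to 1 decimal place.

W = 10 Wi (P80^-0.5 − F80^-0.5)
P80^-0.5 = F80^-0.5 + W/(10 Wi)
  = 5.1470/(10·12.2) + 1/√18209 = 0.042189 + 0.007411 = 0.049599
P80 = (1/0.049599)² = 20.1616² = 406.49 µm

P80 = 406.5 µm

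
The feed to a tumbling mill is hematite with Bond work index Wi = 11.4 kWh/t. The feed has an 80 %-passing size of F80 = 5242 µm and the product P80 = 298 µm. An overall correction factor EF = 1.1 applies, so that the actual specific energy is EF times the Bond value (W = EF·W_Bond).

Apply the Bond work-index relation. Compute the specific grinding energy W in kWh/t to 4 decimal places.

W = 5.5322 kWh/t

Bond:  W = 10 Wi (1/√P − 1/√F)
1/√298 = 0.057928;  1/√5242 = 0.013812
W = 10·11.4·(0.057928 − 0.013812) = 5.0293 kWh/t
With EF = 1.1: W = 5.0293·1.1 = 5.5322 kWh/t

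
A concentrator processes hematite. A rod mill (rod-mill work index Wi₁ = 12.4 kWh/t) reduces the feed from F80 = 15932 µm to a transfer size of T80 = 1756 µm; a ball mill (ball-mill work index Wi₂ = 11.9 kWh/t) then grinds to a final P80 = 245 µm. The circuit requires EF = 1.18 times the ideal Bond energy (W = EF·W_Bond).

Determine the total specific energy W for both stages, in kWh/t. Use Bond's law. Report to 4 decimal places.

W = 10 Wi / √P80 − 10 Wi / √F80
Stage 1 (15932→1756 µm, Wi₁=12.4): W₁ = 10·12.4·(0.023864 − 0.007923) = 1.9767 kWh/t
Stage 2 (1756→245 µm, Wi₂=11.9): W₂ = 10·11.9·(0.063888 − 0.023864) = 4.7629 kWh/t
W = W₁ + W₂ = 1.9767 + 4.7629 = 6.7396 kWh/t
Apply correction: 6.7396 × 1.18 = 7.9527 kWh/t

W = 7.9527 kWh/t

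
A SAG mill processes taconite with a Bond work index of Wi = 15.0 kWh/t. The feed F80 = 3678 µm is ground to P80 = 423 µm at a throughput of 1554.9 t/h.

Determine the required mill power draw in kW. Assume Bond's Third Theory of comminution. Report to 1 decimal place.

P = 7494.5 kW

Bond:  W = 10 Wi (1/√P − 1/√F)
W = 10·15.0·(1/√423 − 1/√3678) = 10·15.0·(0.032133) = 4.8199 kWh/t
Power = W × throughput = 4.8199 kWh/t × 1554.9 t/h = 7494.5 kW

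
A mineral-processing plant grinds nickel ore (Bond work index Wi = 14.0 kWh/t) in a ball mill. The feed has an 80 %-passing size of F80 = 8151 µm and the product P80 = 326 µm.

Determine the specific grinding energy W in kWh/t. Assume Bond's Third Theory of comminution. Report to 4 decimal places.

W = 10·Wi·[P80^(−½) − F80^(−½)]
1/√326 = 0.055385;  1/√8151 = 0.011076
W = 10·14.0·(0.055385 − 0.011076) = 6.2032 kWh/t

W = 6.2032 kWh/t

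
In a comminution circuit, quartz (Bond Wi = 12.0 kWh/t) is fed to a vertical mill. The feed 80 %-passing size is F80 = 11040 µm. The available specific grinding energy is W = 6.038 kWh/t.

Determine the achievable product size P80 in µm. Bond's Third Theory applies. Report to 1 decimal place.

Bond:  W = 10 Wi (1/√P − 1/√F)
P80^(−½) = W/(10 Wi) + F80^(−½)
  = 6.0380/(10·12.0) + 1/√11040 = 0.050317 + 0.009517 = 0.059834
P80 = (1/0.059834)² = 16.7129² = 279.32 µm

P80 = 279.3 µm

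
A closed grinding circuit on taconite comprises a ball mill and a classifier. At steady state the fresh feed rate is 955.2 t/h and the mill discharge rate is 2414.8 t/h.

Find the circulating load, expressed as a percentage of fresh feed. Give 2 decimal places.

CL = 152.81 %

Mill node: discharge = fresh + recycle.
R = M − F = 2414.8 − 955.2 = 1459.6 t/h
CL = 100·R/F = 100·1459.6/955.2 = 152.81 %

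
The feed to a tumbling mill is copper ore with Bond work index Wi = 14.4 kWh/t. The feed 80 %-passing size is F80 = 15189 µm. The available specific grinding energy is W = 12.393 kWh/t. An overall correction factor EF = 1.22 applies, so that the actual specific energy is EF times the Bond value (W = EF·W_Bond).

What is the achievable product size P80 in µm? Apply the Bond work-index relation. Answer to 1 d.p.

P80 = 161.6 µm

W_Bond = 10·Wi·(1/√P₈₀ − 1/√F₈₀)
W_Bond = W / EF = 12.393 / 1.22 = 10.1582 kWh/t
P80^(−½) = W_Bond/(10 Wi) + F80^(−½)
  = 10.1582/(10·14.4) + 1/√15189 = 0.070543 + 0.008114 = 0.078657
P80 = (1/0.078657)² = 12.7134² = 161.63 µm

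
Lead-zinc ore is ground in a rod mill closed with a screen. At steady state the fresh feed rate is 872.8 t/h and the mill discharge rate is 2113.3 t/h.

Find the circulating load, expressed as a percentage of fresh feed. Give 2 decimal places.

CL = 142.13 %

Discharge = new feed + return, hence
R = M − F = 2113.3 − 872.8 = 1240.5 t/h
CL = 100·R/F = 100·1240.5/872.8 = 142.13 %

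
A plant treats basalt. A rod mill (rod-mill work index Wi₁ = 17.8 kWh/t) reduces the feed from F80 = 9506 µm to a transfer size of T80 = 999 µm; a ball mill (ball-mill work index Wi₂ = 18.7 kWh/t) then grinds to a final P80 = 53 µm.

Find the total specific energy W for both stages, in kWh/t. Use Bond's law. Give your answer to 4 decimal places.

W = 10 Wi / √P80 − 10 Wi / √F80
Stage 1 (9506→999 µm, Wi₁=17.8): W₁ = 10·17.8·(0.031639 − 0.010257) = 3.8060 kWh/t
Stage 2 (999→53 µm, Wi₂=18.7): W₂ = 10·18.7·(0.137361 − 0.031639) = 19.7700 kWh/t
W = W₁ + W₂ = 3.8060 + 19.7700 = 23.5760 kWh/t

W = 23.5760 kWh/t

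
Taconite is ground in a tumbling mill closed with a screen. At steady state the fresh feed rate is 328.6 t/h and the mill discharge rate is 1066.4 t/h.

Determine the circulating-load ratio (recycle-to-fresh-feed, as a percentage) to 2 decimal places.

M = F + R at steady state, so:
R = M − F = 1066.4 − 328.6 = 737.8 t/h
CL = 100·R/F = 100·737.8/328.6 = 224.53 %

CL = 224.53 %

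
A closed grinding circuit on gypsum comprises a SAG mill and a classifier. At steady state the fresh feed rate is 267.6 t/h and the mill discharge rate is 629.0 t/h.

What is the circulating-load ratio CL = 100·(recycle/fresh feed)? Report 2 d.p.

CL = 135.05 %

Mill node: discharge = fresh + recycle.
R = M − F = 629.0 − 267.6 = 361.4 t/h
CL = 100·R/F = 100·361.4/267.6 = 135.05 %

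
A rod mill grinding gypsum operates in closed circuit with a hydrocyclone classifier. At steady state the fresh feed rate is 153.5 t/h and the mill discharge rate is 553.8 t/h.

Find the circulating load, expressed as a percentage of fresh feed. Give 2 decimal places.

Discharge = new feed + return, hence
R = M − F = 553.8 − 153.5 = 400.3 t/h
CL = 100·R/F = 100·400.3/153.5 = 260.78 %

CL = 260.78 %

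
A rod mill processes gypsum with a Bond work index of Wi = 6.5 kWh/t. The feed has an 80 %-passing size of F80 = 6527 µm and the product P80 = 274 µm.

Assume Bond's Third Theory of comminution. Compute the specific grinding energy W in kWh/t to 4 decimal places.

W = 10·Wi·[P80^(−½) − F80^(−½)]
1/√274 = 0.060412;  1/√6527 = 0.012378
W = 10·6.5·(0.060412 − 0.012378) = 3.1222 kWh/t

W = 3.1222 kWh/t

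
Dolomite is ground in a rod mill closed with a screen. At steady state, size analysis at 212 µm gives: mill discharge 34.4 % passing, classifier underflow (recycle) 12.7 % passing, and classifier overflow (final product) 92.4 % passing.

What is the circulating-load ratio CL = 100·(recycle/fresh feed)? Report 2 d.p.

Let r = R/F. Size balance at 212 µm:
r = (o − d)/(d − u)
r = (92.4 − 34.4)/(34.4 − 12.7) = 58.0/21.7 = 2.6728
CL = 100·r = 267.28 %

CL = 267.28 %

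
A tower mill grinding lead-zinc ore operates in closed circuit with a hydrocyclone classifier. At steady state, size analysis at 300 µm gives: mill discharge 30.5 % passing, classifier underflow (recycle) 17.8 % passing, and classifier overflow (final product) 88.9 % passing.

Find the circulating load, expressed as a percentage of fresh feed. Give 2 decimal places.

Classifier node, passing 300 µm:
r = (o − d)/(d − u)
r = (88.9 − 30.5)/(30.5 − 17.8) = 58.4/12.7 = 4.5984
CL = 100·r = 459.84 %

CL = 459.84 %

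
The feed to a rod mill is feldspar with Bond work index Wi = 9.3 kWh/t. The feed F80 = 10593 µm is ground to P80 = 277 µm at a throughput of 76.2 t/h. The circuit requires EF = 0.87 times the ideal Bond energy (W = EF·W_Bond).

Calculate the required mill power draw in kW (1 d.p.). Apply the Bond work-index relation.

W = 10 Wi / √P80 − 10 Wi / √F80
W = 10·9.3·(1/√277 − 1/√10593) = 10·9.3·(0.050368) = 4.6842 kWh/t
Apply correction: 4.6842 × 0.87 = 4.0753 kWh/t
Power = W × throughput = 4.0753 kWh/t × 76.2 t/h = 310.5 kW

P = 310.5 kW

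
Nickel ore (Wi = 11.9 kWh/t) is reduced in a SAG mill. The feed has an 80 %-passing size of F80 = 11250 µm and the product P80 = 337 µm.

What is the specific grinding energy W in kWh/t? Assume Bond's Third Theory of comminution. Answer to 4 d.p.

W = 5.3604 kWh/t

Bond: W = 10·Wi·(1/√P80 − 1/√F80)
1/√337 = 0.054473;  1/√11250 = 0.009428
W = 10·11.9·(0.054473 − 0.009428) = 5.3604 kWh/t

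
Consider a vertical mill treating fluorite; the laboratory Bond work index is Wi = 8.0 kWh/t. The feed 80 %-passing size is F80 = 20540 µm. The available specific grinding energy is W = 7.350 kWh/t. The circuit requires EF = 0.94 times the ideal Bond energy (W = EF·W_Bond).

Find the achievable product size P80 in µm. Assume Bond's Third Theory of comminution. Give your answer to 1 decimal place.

P80 = 91.2 µm

W = 10 Wi / √P80 − 10 Wi / √F80
W_Bond = W / EF = 7.350 / 0.94 = 7.8191 kWh/t
⇒ 1/√P80 = W_Bond/(10 Wi) + 1/√F80
  = 7.8191/(10·8.0) + 1/√20540 = 0.097739 + 0.006977 = 0.104717
P80 = (1/0.104717)² = 9.5496² = 91.19 µm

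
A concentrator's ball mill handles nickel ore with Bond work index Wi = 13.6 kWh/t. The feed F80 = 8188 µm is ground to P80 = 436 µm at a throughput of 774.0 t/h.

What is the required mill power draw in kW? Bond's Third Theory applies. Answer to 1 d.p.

W = 10 Wi (1/√P80 − 1/√F80)  [Bond]
W = 10·13.6·(1/√436 − 1/√8188) = 10·13.6·(0.036840) = 5.0102 kWh/t
Power = W × throughput = 5.0102 kWh/t × 774.0 t/h = 3877.9 kW

P = 3877.9 kW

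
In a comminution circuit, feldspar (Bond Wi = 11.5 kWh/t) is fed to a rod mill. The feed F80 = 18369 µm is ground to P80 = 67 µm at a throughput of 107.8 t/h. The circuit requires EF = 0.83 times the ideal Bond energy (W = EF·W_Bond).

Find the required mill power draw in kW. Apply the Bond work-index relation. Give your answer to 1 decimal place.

P = 1181.1 kW

Bond:  W = 10 Wi (1/√P − 1/√F)
W = 10·11.5·(1/√67 − 1/√18369) = 10·11.5·(0.114791) = 13.2010 kWh/t
With EF = 0.83: W = 13.2010·0.83 = 10.9568 kWh/t
P = W·T = 10.9568·107.8 = 1181.1 kW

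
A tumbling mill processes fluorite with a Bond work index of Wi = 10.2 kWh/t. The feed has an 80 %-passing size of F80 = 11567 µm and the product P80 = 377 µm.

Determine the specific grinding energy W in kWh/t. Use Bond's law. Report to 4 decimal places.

W = 4.3049 kWh/t

W = 10 Wi (1/√P80 − 1/√F80)  [Bond]
1/√377 = 0.051503;  1/√11567 = 0.009298
W = 10·10.2·(0.051503 − 0.009298) = 4.3049 kWh/t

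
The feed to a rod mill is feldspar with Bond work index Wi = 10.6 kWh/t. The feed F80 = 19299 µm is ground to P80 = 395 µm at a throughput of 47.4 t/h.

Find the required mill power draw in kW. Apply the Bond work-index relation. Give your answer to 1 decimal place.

W = 10 Wi (P80^-0.5 − F80^-0.5)
W = 10·10.6·(1/√395 − 1/√19299) = 10·10.6·(0.043117) = 4.5704 kWh/t
Power = W × throughput = 4.5704 kWh/t × 47.4 t/h = 216.6 kW

P = 216.6 kW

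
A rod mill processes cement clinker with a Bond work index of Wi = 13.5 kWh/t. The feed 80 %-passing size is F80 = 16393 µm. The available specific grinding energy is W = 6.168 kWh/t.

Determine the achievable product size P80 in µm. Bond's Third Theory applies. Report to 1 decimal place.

P80 = 349.4 µm

W_Bond = 10·Wi·(1/√P₈₀ − 1/√F₈₀)
⇒ 1/√P80 = W/(10·Wi) + 1/√F80
  = 6.1680/(10·13.5) + 1/√16393 = 0.045689 + 0.007810 = 0.053499
P80 = (1/0.053499)² = 18.6919² = 349.39 µm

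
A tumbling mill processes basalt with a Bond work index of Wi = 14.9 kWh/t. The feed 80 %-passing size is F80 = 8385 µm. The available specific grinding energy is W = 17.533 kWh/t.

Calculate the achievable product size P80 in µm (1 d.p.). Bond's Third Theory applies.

W = 10·Wi·(P80^(-½) − F80^(-½))
P80^-0.5 = F80^-0.5 + W/(10 Wi)
  = 17.5330/(10·14.9) + 1/√8385 = 0.117671 + 0.010921 = 0.128592
P80 = (1/0.128592)² = 7.7765² = 60.47 µm

P80 = 60.5 µm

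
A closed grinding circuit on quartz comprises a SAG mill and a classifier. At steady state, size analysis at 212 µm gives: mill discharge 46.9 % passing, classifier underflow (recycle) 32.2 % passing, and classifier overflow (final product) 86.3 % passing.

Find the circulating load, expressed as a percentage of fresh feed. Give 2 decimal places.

CL = 268.03 %

Two-product formula at 212 µm:
Fd + Rd = Ru + Fo ⇒ R/F = (o−d)/(d−u)
r = (86.3 − 46.9)/(46.9 − 32.2) = 39.4/14.7 = 2.6803
CL = 100·r = 268.03 %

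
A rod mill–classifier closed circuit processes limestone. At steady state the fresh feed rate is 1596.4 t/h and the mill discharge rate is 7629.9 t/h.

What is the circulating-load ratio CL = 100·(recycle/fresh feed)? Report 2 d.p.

Steady state: M = F + R.
R = M − F = 7629.9 − 1596.4 = 6033.5 t/h
CL = 100·R/F = 100·6033.5/1596.4 = 377.94 %

CL = 377.94 %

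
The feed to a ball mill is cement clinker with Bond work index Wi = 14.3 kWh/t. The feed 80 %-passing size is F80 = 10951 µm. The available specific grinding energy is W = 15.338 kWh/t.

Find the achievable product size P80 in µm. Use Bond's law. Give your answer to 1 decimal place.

P80 = 73.3 µm

Bond:  W = 10 Wi (1/√P − 1/√F)
⇒ 1/√P80 = W/(10·Wi) + 1/√F80
  = 15.3380/(10·14.3) + 1/√10951 = 0.107259 + 0.009556 = 0.116815
P80 = (1/0.116815)² = 8.5606² = 73.28 µm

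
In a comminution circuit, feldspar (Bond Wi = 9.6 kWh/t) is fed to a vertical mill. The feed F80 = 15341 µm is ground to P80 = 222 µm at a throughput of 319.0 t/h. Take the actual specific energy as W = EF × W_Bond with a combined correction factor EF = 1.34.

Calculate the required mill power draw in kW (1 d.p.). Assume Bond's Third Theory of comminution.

P = 2422.9 kW

Bond: W = 10·Wi·(1/√P80 − 1/√F80)
W = 10·9.6·(1/√222 − 1/√15341) = 10·9.6·(0.059042) = 5.6680 kWh/t
Apply correction: 5.6680 × 1.34 = 7.5951 kWh/t
Mill draw = 7.5951 × 319.0 = 2422.9 kW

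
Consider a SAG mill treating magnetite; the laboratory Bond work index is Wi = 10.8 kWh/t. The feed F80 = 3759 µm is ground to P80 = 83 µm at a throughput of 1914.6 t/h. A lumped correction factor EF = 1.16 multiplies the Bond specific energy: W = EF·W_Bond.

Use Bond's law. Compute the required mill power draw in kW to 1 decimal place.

W = 10·Wi·(P80^(-½) − F80^(-½))
W = 10·10.8·(1/√83 − 1/√3759) = 10·10.8·(0.093454) = 10.0930 kWh/t
Corrected W = EF·W_Bond = 1.16·10.0930 = 11.7079 kWh/t
Power = W × throughput = 11.7079 kWh/t × 1914.6 t/h = 22416.0 kW

P = 22416.0 kW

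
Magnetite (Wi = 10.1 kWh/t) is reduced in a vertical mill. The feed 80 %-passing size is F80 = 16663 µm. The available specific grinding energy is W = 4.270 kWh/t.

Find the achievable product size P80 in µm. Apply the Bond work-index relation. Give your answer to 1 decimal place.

P80 = 399.6 µm

W_Bond = 10·Wi·(1/√P₈₀ − 1/√F₈₀)
P80^-0.5 = F80^-0.5 + W/(10 Wi)
  = 4.2700/(10·10.1) + 1/√16663 = 0.042277 + 0.007747 = 0.050024
P80 = (1/0.050024)² = 19.9904² = 399.62 µm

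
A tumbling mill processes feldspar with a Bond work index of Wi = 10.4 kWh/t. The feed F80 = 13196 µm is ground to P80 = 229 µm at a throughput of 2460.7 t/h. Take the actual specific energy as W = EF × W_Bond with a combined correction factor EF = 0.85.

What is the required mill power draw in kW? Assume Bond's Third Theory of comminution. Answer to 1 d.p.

W = 10 Wi (1/√P80 − 1/√F80)  [Bond]
W = 10·10.4·(1/√229 − 1/√13196) = 10·10.4·(0.057377) = 5.9672 kWh/t
W_actual = 0.85 × 5.9672 = 5.0721 kWh/t
Power = W × throughput = 5.0721 kWh/t × 2460.7 t/h = 12480.9 kW

P = 12480.9 kW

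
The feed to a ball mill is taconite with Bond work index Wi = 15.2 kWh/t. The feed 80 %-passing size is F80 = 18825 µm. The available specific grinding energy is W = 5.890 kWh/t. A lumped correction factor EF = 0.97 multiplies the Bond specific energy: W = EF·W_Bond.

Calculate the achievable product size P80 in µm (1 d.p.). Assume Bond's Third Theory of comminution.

P80 = 448.2 µm

W = 10·Wi·(P80^(-½) − F80^(-½))
W_Bond = W / EF = 5.890 / 0.97 = 6.0722 kWh/t
P80^(−½) = W_Bond/(10 Wi) + F80^(−½)
  = 6.0722/(10·15.2) + 1/√18825 = 0.039948 + 0.007288 = 0.047237
P80 = (1/0.047237)² = 21.1699² = 448.17 µm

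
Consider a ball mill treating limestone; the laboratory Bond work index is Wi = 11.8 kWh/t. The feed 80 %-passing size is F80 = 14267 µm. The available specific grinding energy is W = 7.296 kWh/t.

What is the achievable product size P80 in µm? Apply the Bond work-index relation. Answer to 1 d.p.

W = 10 Wi (P80^-0.5 − F80^-0.5)
⇒ 1/√P80 = W/(10·Wi) + 1/√F80
  = 7.2960/(10·11.8) + 1/√14267 = 0.061831 + 0.008372 = 0.070203
P80 = (1/0.070203)² = 14.2445² = 202.91 µm

P80 = 202.9 µm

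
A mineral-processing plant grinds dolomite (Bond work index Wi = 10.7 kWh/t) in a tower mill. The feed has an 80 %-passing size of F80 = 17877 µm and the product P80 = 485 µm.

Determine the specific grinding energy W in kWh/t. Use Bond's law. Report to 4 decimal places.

W = 4.0583 kWh/t

W = 10·Wi·[P80^(−½) − F80^(−½)]
1/√485 = 0.045408;  1/√17877 = 0.007479
W = 10·10.7·(0.045408 − 0.007479) = 4.0583 kWh/t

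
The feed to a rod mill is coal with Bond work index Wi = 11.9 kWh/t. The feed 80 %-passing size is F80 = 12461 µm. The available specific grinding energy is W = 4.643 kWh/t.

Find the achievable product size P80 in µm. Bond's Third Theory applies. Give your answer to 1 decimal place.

P80 = 434.5 µm

W_Bond = 10·Wi·(1/√P₈₀ − 1/√F₈₀)
P80^(−½) = W/(10 Wi) + F80^(−½)
  = 4.6430/(10·11.9) + 1/√12461 = 0.039017 + 0.008958 = 0.047975
P80 = (1/0.047975)² = 20.8442² = 434.48 µm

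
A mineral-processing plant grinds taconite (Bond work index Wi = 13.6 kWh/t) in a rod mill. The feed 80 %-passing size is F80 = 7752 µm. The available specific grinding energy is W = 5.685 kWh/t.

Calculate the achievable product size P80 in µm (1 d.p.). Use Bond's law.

W_Bond = 10·Wi·(1/√P₈₀ − 1/√F₈₀)
P80^(−½) = W/(10 Wi) + F80^(−½)
  = 5.6850/(10·13.6) + 1/√7752 = 0.041801 + 0.011358 = 0.053159
P80 = (1/0.053159)² = 18.8114² = 353.87 µm

P80 = 353.9 µm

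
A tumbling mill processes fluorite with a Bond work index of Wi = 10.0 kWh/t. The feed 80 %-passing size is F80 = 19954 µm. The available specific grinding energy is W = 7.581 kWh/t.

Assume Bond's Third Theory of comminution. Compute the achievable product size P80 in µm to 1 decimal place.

Bond:  W = 10 Wi (1/√P − 1/√F)
⇒ 1/√P80 = W/(10·Wi) + 1/√F80
  = 7.5810/(10·10.0) + 1/√19954 = 0.075810 + 0.007079 = 0.082889
P80 = (1/0.082889)² = 12.0643² = 145.55 µm

P80 = 145.5 µm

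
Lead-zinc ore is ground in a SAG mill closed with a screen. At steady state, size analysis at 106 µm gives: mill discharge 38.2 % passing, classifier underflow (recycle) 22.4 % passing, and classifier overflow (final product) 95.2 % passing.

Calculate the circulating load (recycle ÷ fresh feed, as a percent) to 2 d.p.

CL = 360.76 %

Let r = R/F. Size balance at 106 µm:
(1+r)·d = r·u + o ⇒ r = (o−d)/(d−u)
r = (95.2 − 38.2)/(38.2 − 22.4) = 57.0/15.8 = 3.6076
CL = 100·r = 360.76 %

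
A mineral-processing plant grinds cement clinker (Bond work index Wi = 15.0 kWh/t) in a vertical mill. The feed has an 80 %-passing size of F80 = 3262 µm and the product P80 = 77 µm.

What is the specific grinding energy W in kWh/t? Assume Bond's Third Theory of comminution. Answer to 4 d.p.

W = 14.4678 kWh/t

W = 10 Wi / √P80 − 10 Wi / √F80
1/√77 = 0.113961;  1/√3262 = 0.017509
W = 10·15.0·(0.113961 − 0.017509) = 14.4678 kWh/t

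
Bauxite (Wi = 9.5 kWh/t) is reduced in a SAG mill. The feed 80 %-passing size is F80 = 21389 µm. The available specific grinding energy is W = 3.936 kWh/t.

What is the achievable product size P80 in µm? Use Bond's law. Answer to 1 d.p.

P80 = 429.2 µm

W = 10 Wi / √P80 − 10 Wi / √F80
P80^-0.5 = F80^-0.5 + W/(10 Wi)
  = 3.9360/(10·9.5) + 1/√21389 = 0.041432 + 0.006838 = 0.048269
P80 = (1/0.048269)² = 20.7171² = 429.20 µm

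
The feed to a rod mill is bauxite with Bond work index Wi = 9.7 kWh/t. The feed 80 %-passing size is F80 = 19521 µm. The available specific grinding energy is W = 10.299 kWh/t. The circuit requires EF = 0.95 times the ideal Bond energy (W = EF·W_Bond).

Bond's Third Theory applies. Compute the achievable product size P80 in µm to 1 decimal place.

P80 = 70.7 µm

W = 10 Wi (P80^-0.5 − F80^-0.5)
W_Bond = W / EF = 10.299 / 0.95 = 10.8411 kWh/t
P80^(−½) = W_Bond/(10 Wi) + F80^(−½)
  = 10.8411/(10·9.7) + 1/√19521 = 0.111763 + 0.007157 = 0.118921
P80 = (1/0.118921)² = 8.4090² = 70.71 µm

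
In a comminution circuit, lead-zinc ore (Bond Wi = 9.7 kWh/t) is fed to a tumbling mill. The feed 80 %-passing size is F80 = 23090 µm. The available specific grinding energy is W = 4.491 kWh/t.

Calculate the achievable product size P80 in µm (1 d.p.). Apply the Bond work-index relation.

W = 10·Wi·(P80^(-½) − F80^(-½))
⇒ 1/√P80 = W/(10 Wi) + 1/√F80
  = 4.4910/(10·9.7) + 1/√23090 = 0.046299 + 0.006581 = 0.052880
P80 = (1/0.052880)² = 18.9108² = 357.62 µm

P80 = 357.6 µm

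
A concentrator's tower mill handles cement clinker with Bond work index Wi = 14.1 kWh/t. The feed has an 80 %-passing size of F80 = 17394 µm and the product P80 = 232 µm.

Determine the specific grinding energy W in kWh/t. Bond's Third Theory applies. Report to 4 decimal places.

W = 10·Wi·[P80^(−½) − F80^(−½)]
1/√232 = 0.065653;  1/√17394 = 0.007582
W = 10·14.1·(0.065653 − 0.007582) = 8.1880 kWh/t

W = 8.1880 kWh/t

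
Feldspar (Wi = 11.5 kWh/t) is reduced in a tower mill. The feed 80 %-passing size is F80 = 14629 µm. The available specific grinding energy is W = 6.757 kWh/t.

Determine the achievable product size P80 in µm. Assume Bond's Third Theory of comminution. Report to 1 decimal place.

W_Bond = 10·Wi·(1/√P₈₀ − 1/√F₈₀)
⇒ 1/√P80 = W/(10 Wi) + 1/√F80
  = 6.7570/(10·11.5) + 1/√14629 = 0.058757 + 0.008268 = 0.067024
P80 = (1/0.067024)² = 14.9199² = 222.60 µm

P80 = 222.6 µm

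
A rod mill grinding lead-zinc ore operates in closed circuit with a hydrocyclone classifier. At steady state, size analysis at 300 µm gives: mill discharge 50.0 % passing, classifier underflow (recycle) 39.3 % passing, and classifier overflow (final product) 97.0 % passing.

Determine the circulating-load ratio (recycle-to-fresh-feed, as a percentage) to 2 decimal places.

Mass balance on the −300 µm fraction:
r = (o − d)/(d − u)
r = (97.0 − 50.0)/(50.0 − 39.3) = 47.0/10.7 = 4.3925
CL = 100·r = 439.25 %

CL = 439.25 %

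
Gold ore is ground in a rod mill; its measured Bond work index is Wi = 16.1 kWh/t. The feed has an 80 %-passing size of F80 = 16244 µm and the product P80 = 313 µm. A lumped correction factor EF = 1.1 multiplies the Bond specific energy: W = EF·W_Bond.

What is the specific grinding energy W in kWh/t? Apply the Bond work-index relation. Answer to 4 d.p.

W = 8.6207 kWh/t

W = 10 Wi / √P80 − 10 Wi / √F80
1/√313 = 0.056523;  1/√16244 = 0.007846
W = 10·16.1·(0.056523 − 0.007846) = 7.8370 kWh/t
W_actual = 1.1 × 7.8370 = 8.6207 kWh/t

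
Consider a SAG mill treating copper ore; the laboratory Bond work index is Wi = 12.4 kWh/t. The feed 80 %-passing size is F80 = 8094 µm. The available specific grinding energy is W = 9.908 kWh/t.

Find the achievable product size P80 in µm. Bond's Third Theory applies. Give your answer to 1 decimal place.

P80 = 120.7 µm

W = 10 Wi (1/√P80 − 1/√F80)  [Bond]
1/√P80 = 1/√F80 + W/(10·Wi)
  = 9.9080/(10·12.4) + 1/√8094 = 0.079903 + 0.011115 = 0.091018
P80 = (1/0.091018)² = 10.9868² = 120.71 µm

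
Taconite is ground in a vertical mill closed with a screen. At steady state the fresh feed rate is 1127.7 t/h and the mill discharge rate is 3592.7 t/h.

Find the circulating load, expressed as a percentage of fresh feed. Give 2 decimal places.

CL = 218.59 %

Discharge = new feed + return, hence
R = M − F = 3592.7 − 1127.7 = 2465.0 t/h
CL = 100·R/F = 100·2465.0/1127.7 = 218.59 %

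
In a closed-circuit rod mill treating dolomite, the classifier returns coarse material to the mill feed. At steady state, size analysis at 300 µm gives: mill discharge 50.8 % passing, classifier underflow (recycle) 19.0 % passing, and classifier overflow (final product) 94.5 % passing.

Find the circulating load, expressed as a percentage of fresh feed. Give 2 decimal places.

CL = 137.42 %

Balance %-passing 300 µm (r = R/F):
r = (o − d)/(d − u)
r = (94.5 − 50.8)/(50.8 − 19.0) = 43.7/31.8 = 1.3742
CL = 100·r = 137.42 %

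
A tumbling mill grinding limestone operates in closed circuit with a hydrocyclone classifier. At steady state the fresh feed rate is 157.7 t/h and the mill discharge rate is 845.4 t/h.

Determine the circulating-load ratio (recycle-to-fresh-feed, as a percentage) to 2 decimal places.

Mill node: discharge = fresh + recycle.
R = M − F = 845.4 − 157.7 = 687.7 t/h
CL = 100·R/F = 100·687.7/157.7 = 436.08 %

CL = 436.08 %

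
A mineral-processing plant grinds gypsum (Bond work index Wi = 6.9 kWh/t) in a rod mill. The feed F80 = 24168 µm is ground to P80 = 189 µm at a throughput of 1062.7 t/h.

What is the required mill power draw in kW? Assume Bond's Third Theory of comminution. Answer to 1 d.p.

P = 4862.0 kW

W_Bond = 10·Wi·(1/√P₈₀ − 1/√F₈₀)
W = 10·6.9·(1/√189 − 1/√24168) = 10·6.9·(0.066307) = 4.5752 kWh/t
P_mill = W·ṁ = 4.5752·1062.7 = 4862.0 kW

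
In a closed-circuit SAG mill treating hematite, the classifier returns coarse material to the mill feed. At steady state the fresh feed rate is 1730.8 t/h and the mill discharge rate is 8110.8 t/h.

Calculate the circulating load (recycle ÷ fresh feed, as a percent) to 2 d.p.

CL = 368.62 %

Mill node: discharge = fresh + recycle.
R = M − F = 8110.8 − 1730.8 = 6380.0 t/h
CL = 100·R/F = 100·6380.0/1730.8 = 368.62 %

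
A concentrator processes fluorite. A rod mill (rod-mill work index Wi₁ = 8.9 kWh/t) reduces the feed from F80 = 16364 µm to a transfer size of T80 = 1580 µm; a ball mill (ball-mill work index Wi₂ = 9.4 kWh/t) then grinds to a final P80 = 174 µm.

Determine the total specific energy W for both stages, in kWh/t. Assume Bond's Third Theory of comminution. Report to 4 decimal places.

W = 6.3046 kWh/t

W = 10·Wi·[P80^(−½) − F80^(−½)]
Stage 1 (16364→1580 µm, Wi₁=8.9): W₁ = 10·8.9·(0.025158 − 0.007817) = 1.5433 kWh/t
Stage 2 (1580→174 µm, Wi₂=9.4): W₂ = 10·9.4·(0.075810 − 0.025158) = 4.7613 kWh/t
W = W₁ + W₂ = 1.5433 + 4.7613 = 6.3046 kWh/t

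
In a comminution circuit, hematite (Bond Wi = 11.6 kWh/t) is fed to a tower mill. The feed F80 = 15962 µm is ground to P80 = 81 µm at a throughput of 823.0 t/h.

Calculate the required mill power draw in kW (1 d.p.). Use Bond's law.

P = 9851.9 kW

W_Bond = 10·Wi·(1/√P₈₀ − 1/√F₈₀)
W = 10·11.6·(1/√81 − 1/√15962) = 10·11.6·(0.103196) = 11.9707 kWh/t
Mill draw = 11.9707 × 823.0 = 9851.9 kW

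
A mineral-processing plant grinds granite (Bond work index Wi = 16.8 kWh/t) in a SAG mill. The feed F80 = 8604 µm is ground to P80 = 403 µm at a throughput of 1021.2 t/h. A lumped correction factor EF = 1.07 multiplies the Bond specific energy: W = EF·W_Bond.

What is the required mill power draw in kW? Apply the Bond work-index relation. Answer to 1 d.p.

W = 10·Wi·[P80^(−½) − F80^(−½)]
W = 10·16.8·(1/√403 − 1/√8604) = 10·16.8·(0.039033) = 6.5575 kWh/t
Corrected W = EF·W_Bond = 1.07·6.5575 = 7.0165 kWh/t
P_mill = W·ṁ = 7.0165·1021.2 = 7165.3 kW

P = 7165.3 kW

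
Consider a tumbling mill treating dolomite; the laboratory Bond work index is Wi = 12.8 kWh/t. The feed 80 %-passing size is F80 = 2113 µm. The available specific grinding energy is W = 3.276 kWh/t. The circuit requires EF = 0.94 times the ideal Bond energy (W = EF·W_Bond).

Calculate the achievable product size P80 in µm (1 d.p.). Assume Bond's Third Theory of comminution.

P80 = 416.8 µm

W = 10 Wi (1/√P80 − 1/√F80)  [Bond]
W_Bond = W / EF = 3.276 / 0.94 = 3.4851 kWh/t
⇒ 1/√P80 = W_Bond/(10·Wi) + 1/√F80
  = 3.4851/(10·12.8) + 1/√2113 = 0.027227 + 0.021755 = 0.048982
P80 = (1/0.048982)² = 20.4157² = 416.80 µm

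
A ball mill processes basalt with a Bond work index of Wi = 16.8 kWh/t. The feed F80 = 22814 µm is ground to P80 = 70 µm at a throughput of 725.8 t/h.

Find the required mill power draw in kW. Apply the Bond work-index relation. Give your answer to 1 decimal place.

P = 13766.7 kW

W = 10 Wi (1/√P80 − 1/√F80)  [Bond]
W = 10·16.8·(1/√70 − 1/√22814) = 10·16.8·(0.112902) = 18.9676 kWh/t
Power = W × throughput = 18.9676 kWh/t × 725.8 t/h = 13766.7 kW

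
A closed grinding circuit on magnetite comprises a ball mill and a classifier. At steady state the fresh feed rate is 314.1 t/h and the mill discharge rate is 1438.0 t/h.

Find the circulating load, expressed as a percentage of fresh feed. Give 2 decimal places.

CL = 357.82 %

Mill node: discharge = fresh + recycle.
R = M − F = 1438.0 − 314.1 = 1123.9 t/h
CL = 100·R/F = 100·1123.9/314.1 = 357.82 %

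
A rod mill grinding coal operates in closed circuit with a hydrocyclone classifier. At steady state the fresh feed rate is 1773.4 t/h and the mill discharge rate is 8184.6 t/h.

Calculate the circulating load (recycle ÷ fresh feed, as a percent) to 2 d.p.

Steady state: M = F + R.
R = M − F = 8184.6 − 1773.4 = 6411.2 t/h
CL = 100·R/F = 100·6411.2/1773.4 = 361.52 %

CL = 361.52 %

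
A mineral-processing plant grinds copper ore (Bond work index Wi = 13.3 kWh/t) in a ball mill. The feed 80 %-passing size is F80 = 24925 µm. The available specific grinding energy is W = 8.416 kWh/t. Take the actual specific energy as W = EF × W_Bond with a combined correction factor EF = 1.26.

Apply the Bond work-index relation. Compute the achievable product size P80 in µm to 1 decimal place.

Bond:  W = 10 Wi (1/√P − 1/√F)
W_Bond = W / EF = 8.416 / 1.26 = 6.6794 kWh/t
P80^-0.5 = F80^-0.5 + W_Bond/(10 Wi)
  = 6.6794/(10·13.3) + 1/√24925 = 0.050221 + 0.006334 = 0.056555
P80 = (1/0.056555)² = 17.6819² = 312.65 µm

P80 = 312.7 µm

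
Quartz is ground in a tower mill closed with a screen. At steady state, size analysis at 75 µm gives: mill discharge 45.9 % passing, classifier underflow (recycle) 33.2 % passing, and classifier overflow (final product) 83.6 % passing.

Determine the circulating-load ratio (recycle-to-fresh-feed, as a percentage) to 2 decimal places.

CL = 296.85 %

Classifier node, passing 75 µm:
r = (o − d)/(d − u)
r = (83.6 − 45.9)/(45.9 − 33.2) = 37.7/12.7 = 2.9685
CL = 100·r = 296.85 %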